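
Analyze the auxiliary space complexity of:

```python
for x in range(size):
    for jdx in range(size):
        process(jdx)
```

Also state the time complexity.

Space complexity: O(1).
Only a constant amount of auxiliary storage is used; nothing grows with n.
Time complexity: O(n^2).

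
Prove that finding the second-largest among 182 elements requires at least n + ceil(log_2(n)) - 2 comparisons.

Lower bound (adversary): identifying the maximum requires 182-1 comparisons (each eliminates one candidate). Assign weight 1 to each element; on each comparison the adversary lets the heavier side win and gives it the loser's weight. The max ends with weight 182, but each comparison it wins at most doubles its weight, so the max must win >= ceil(log_2(182)) = 8 comparisons. The second-largest is one of those 8 direct losers to the max, and identifying which one is largest needs >= 8-1 further comparisons. Total >= 182-1 + 8-1 = 188.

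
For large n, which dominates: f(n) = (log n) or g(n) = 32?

f(n) = (log n) grows faster: any unbounded function dominates a constant.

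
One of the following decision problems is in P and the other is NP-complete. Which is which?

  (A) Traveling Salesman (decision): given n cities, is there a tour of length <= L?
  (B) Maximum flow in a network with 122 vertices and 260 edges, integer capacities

(A) is NP-complete: reduces from Hamiltonian Cycle.
(B) is P: Edmonds-Karp / push-relabel run in polynomial time.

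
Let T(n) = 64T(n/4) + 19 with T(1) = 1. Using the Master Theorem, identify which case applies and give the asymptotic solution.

a=64, b=4, f(n)=19.
log_4(64) = 3 > 0.
Since f(n) = O(n^0) is polynomially smaller than n^3, Case 1 applies.
T(n) = Theta(n^3).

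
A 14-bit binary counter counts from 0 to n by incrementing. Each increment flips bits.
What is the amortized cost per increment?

Bit i flips every 2^i increments. Total flips over n increments: sum_{i=0}^{14} n/2^i < 2n. Amortized cost: 2n/n = O(1).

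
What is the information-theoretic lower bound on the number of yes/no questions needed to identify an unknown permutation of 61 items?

There are 61! = 507580213877224798800856812176625227226004528988036003099405939480985600000000000000 permutations. Each yes/no question gives at most 1 bit, so at least ceil(log_2(507580213877224798800856812176625227226004528988036003099405939480985600000000000000)) = 279 questions are needed.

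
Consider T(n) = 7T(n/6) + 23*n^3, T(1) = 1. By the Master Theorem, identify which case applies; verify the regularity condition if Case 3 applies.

a=7, b=6, f(n)=23*n^3.
log_6(7) = 1.086 < 3.
f(n) = Omega(n^(1.086+epsilon)) for some epsilon > 0, so Case 3 is the candidate.
Regularity: a*f(n/b) = 7*23*(n/6)^3 = (7/216)*23*n^3 <= c*f(n) with c = 7/216 < 1. Satisfied.
Case 3: T(n) = Theta(n^3).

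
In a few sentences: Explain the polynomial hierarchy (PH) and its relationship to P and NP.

The polynomial hierarchy is a tower of complexity classes: Sigma_0^P = Pi_0^P = P, Sigma_1^P = NP, Pi_1^P = co-NP, and Sigma_{k+1}^P = NP^{Sigma_k^P}. PH is contained in PSPACE. If any level collapses (Sigma_k = Pi_k), the entire hierarchy collapses to that level.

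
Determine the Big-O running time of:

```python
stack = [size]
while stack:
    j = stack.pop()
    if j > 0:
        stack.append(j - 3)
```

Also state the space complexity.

Time complexity: O(n).
Space complexity: O(1).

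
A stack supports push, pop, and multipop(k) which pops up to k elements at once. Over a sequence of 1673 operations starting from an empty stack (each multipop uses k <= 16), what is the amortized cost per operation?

Each element is pushed exactly once and popped at most once (whether by pop or as part of a multipop). So the total number of individual pops over the whole sequence is at most the number of pushes, which is at most 1673. Total work <= 2 * 1673, hence O(1) amortized per operation.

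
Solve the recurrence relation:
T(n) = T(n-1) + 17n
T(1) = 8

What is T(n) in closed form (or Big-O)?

Unrolling: T(n) = 8 + 17*(2 + 3 + ... + n) = 8 + 17*(n(n+1)/2 - 1) = O(n^2).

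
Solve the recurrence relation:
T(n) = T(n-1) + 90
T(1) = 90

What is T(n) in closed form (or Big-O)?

Unrolling: T(n) = T(n-1) + 90 = T(n-2) + 2*90 = ... = T(1) + (n-1)*90 = 90 + (n-1)*90 = 90n.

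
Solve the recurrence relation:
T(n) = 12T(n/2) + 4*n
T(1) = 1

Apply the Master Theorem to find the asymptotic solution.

a=12, b=2, f(n)=4*n. log_2(12) = 3.585. Case 1 of Master Theorem: T(n) = O(n^3.585).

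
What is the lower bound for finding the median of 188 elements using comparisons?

To find the median of 188 elements, every element must be compared at least once, so the lower bound is Omega(n). The BFPRT algorithm achieves O(n), making this tight.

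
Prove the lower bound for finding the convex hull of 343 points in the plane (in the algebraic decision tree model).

Reduction from sorting: given 343 numbers x_1,...,x_{343}, map x_i to the point (x_i, x_i^2) on the parabola y = x^2. All points are on the convex hull, and walking the hull gives them in sorted x-order. Since sorting requires Omega(n log n), so does planar convex hull.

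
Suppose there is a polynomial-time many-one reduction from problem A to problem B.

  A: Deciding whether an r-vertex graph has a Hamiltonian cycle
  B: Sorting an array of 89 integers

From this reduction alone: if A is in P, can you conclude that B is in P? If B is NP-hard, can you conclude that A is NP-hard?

A poly-time reduction A <=_p B transfers tractability DOWN (B easy => A easy) and hardness UP (A hard => B hard), not the reverse.
From A in P, the reduction alone does NOT give B in P: any problem in P trivially reduces to SAT, yet SAT is not known to be in P.
From B NP-hard, the reduction alone does NOT give A NP-hard: again, easy problems reduce to hard ones.
(Here in fact A is NP-complete and B is in P, so no such reduction is known -- its existence would imply P = NP; the analysis concerns only what the assumed reduction would or would not let you conclude.)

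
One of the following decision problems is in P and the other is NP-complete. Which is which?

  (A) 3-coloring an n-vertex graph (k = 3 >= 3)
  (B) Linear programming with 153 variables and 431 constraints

(A) is NP-complete: graph k-coloring for k>=3 is NP-complete by reduction from 3-SAT.
(B) is P: the ellipsoid and interior-point methods run in polynomial time.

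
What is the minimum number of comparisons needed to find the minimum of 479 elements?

Finding the minimum requires 478 comparisons, identical reasoning to finding the maximum. Each comparison eliminates one candidate.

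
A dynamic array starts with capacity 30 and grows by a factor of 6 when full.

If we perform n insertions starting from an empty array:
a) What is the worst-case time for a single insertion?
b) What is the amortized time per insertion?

(a) Worst-case single insertion: O(n) -- when the array is full at capacity c, the resize copies all c elements, and c can be Theta(n).
(b) Resizes happen at sizes 30, 180, 1080, ... Total copy cost for n insertions: 30 + 180 + ... = O(n) (geometric series with ratio 1/6). Amortized cost per insertion: O(n)/n = O(1).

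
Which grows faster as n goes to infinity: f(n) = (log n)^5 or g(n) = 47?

f(n) = (log n)^5 grows faster: any unbounded function dominates a constant.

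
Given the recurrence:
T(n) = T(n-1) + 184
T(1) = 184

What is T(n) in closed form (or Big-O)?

Unrolling: T(n) = T(n-1) + 184 = T(n-2) + 2*184 = ... = T(1) + (n-1)*184 = 184 + (n-1)*184 = 184n.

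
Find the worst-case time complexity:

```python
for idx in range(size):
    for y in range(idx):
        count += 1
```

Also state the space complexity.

Time complexity: O(n^2).
Space complexity: O(1).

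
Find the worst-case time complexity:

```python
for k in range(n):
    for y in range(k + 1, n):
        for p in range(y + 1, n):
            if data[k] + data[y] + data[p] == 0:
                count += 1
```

Time complexity: O(n^3).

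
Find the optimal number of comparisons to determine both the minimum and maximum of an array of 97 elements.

Naive approach: 192 comparisons (96 for max + 96 for min).
Optimal: Compare elements in pairs first (floor(n/2) = 48 comparisons), then find max among winners and min among losers (48 comparisons each).
Total: ceil(3n/2) - 2 = 144 comparisons. An adversary argument shows this is also a lower bound.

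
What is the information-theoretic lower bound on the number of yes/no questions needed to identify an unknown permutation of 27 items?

There are 27! = 10888869450418352160768000000 permutations. Each yes/no question gives at most 1 bit, so at least ceil(log_2(10888869450418352160768000000)) = 94 questions are needed.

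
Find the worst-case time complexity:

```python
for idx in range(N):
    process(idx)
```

Time complexity: O(n).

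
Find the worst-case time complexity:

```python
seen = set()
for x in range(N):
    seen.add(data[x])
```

Time complexity: O(n).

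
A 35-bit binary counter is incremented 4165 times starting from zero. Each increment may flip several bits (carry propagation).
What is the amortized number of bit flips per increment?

Bit i flips on every 2^i-th increment, so over 4165 increments bit i flips floor(4165/2^i) times. Summing over i: total flips < 2 * 4165. Amortized: < 2 = O(1) per increment.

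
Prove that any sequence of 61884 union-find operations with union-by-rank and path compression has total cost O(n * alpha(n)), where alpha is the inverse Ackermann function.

Using Tarjan's analysis with rank-based potential function. Union-by-rank keeps tree height O(log n). Path compression flattens paths during find. For n = 61884 operations, total cost is O(n * alpha(n)), effectively O(n) since alpha grows incredibly slowly.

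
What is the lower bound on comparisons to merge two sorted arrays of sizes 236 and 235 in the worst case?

Adversary: with |236 - 235| <= 1 the inputs can be fully interleaved so that every adjacent pair in the merged output comes from different arrays. Then each of the 470 adjacent pairs must be directly compared, or the algorithm cannot determine their relative order. Standard merge meets this bound.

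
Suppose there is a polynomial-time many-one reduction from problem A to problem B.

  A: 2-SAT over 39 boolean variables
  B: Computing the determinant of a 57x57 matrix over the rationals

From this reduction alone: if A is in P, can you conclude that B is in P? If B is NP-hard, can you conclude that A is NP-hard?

A poly-time reduction A <=_p B transfers tractability DOWN (B easy => A easy) and hardness UP (A hard => B hard), not the reverse.
From A in P, the reduction alone does NOT give B in P: any problem in P trivially reduces to SAT, yet SAT is not known to be in P.
From B NP-hard, the reduction alone does NOT give A NP-hard: again, easy problems reduce to hard ones.
(Here in fact A is P and B is P.)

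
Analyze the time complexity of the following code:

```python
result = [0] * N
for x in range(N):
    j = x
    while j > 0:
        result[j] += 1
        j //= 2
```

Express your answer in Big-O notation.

Time complexity: O(n log n).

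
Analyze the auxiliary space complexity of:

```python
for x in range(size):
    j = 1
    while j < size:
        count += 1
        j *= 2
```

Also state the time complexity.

Space complexity: O(1).
Only a constant amount of auxiliary storage is used; nothing grows with n.
Time complexity: O(n log n).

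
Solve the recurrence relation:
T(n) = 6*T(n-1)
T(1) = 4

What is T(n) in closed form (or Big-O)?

Each step multiplies by 6. T(n) = T(1)*6^(n-1) = 4*6^(n-1).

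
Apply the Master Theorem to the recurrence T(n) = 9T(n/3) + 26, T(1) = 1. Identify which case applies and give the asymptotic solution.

a=9, b=3, f(n)=26.
log_3(9) = 2 > 0.
Since f(n) = O(n^0) is polynomially smaller than n^2, Case 1 applies.
T(n) = Theta(n^2).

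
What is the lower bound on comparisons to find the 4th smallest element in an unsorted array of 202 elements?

Finding the 4th smallest of 202 elements requires Omega(n) comparisons. Every element must participate in at least one comparison; otherwise it could be the 4th smallest.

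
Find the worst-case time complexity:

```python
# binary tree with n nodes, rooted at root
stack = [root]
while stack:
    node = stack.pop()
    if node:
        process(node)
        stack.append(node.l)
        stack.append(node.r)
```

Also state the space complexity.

Time complexity: O(n).
Space complexity: O(n).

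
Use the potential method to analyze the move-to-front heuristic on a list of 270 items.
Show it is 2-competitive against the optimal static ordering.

Let Phi = number of inversions between the MTF list and the optimal static list (0 <= Phi <= C(270,2)). Accessing an element at MTF position k and optimal position j: the move-to-front destroys all k-1 inversions in front of it that are not in front in optimal (>= k-j of them) and creates at most j-1 new ones. Amortized cost <= k + (j-1) - (k-j) = 2j - 1 <= 2 * optimal cost.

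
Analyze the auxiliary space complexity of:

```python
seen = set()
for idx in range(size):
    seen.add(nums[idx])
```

Space complexity: O(n).
Auxiliary storage grows linearly with the input size n in the worst case.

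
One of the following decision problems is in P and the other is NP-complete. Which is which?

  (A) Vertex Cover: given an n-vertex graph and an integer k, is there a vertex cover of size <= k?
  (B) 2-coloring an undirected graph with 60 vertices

(A) is NP-complete: one of Karp's 21 NP-complete problems (with k part of the input; for any fixed constant k it is in P).
(B) is P: 2-coloring is bipartiteness testing via BFS, O(V+E).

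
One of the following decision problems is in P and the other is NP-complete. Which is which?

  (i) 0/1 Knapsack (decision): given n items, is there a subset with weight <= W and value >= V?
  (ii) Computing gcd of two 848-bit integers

(i) is NP-complete: reduces from Subset Sum.
(ii) is P: the Euclidean algorithm runs in polynomial time in the bit-length.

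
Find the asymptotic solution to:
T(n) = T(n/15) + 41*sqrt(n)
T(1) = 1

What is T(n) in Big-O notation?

Each level contributes sqrt(n/15^k). Geometric series with ratio 1/sqrt(15) < 1 sums to O(sqrt(n)).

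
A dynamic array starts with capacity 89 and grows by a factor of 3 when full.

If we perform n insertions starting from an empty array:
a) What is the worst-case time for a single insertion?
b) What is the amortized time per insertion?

(a) Worst-case single insertion: O(n) -- when the array is full at capacity c, the resize copies all c elements, and c can be Theta(n).
(b) Resizes happen at sizes 89, 267, 801, ... Total copy cost for n insertions: 89 + 267 + ... = O(n) (geometric series with ratio 1/3). Amortized cost per insertion: O(n)/n = O(1).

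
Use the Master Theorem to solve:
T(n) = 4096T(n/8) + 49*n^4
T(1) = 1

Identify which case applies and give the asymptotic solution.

a=4096, b=8, f(n)=49*n^4.
log_8(4096) = 4, so n^(log_b(a)) = n^4.
f(n) = Theta(n^4), so Case 2 applies.
T(n) = Theta(n^4 log n).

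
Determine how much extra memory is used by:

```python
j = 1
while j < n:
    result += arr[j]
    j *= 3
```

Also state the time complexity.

Space complexity: O(1).
Only a constant amount of auxiliary storage is used; nothing grows with n.
Time complexity: O(log n).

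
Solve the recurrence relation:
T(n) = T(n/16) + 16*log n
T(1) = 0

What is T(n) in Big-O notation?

Each of the log_16(n) levels adds O(log n). T(n) = O(log^2 n).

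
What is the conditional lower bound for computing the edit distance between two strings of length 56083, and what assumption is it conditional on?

Under SETH (the Strong Exponential Time Hypothesis), edit distance on length-56083 strings cannot be computed in O(n^(2-epsilon)) time for any epsilon > 0 (Backurs-Indyk). The reduction is from CNF-SAT via the orthogonal vectors problem.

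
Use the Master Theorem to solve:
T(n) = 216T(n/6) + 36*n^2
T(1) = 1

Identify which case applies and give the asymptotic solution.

a=216, b=6, f(n)=36*n^2.
log_6(216) = 3 > 2.
Since f(n) = O(n^2) is polynomially smaller than n^3, Case 1 applies.
T(n) = Theta(n^3).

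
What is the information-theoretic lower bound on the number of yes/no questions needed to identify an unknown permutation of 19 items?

There are 19! = 121645100408832000 permutations. Each yes/no question gives at most 1 bit, so at least ceil(log_2(121645100408832000)) = 57 questions are needed.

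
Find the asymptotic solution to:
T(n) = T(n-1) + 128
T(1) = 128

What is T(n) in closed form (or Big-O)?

Unrolling: T(n) = T(n-1) + 128 = T(n-2) + 2*128 = ... = T(1) + (n-1)*128 = 128 + (n-1)*128 = 128n.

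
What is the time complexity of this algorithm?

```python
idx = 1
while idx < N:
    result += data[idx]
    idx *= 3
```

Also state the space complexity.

Time complexity: O(log n).
Space complexity: O(1).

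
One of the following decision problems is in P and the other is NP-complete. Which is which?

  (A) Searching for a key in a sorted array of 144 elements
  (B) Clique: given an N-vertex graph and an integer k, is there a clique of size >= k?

(A) is P: binary search runs in O(log n).
(B) is NP-complete: complement of Independent Set / Vertex Cover (with k part of the input).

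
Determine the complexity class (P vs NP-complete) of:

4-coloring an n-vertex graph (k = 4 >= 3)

This problem is NP-complete: graph k-coloring for k>=3 is NP-complete by reduction from 3-SAT.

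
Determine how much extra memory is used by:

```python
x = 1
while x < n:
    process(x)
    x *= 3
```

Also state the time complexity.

Space complexity: O(1).
Only a constant amount of auxiliary storage is used; nothing grows with n.
Time complexity: O(log n).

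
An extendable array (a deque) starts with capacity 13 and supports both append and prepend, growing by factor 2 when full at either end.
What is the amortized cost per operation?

Growth at either end copies all elements; capacities form a geometric sequence with ratio 2, so total copy cost over n operations is O(n) (two geometric series). Amortized O(1).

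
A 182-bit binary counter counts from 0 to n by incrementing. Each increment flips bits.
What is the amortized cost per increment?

Bit i flips every 2^i increments. Total flips over n increments: sum_{i=0}^{182} n/2^i < 2n. Amortized cost: 2n/n = O(1).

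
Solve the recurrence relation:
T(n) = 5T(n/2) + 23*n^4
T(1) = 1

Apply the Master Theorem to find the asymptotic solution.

a=5, b=2, f(n)=23*n^4. log_2(5) = 2.322 < 4. Case 3: T(n) = O(n^4).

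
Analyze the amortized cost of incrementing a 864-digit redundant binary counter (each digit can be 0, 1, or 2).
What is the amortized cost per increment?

A redundant counter on 864 digits allows digit values 0, 1, 2. Increment adds 1 to the least significant digit and carries any 2 to a 0 plus +1 on the next digit. With potential Phi = (number of 2-digits), each increment does O(1) actual work plus a chain of carries, each of which decreases Phi by 1. Amortized O(1).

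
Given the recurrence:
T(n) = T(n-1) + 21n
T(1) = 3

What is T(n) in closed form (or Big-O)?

Unrolling: T(n) = 3 + 21*(2 + 3 + ... + n) = 3 + 21*(n(n+1)/2 - 1) = O(n^2).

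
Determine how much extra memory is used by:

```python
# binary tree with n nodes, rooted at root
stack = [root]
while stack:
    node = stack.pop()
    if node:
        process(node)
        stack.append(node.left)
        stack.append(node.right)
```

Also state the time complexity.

Space complexity: O(n).
Auxiliary storage grows linearly with the input size n in the worst case.
Time complexity: O(n).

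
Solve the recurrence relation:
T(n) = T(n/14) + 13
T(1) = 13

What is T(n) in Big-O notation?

Each step divides n by 14 and adds 13. After log_14(n) steps, T(n) = O(log n).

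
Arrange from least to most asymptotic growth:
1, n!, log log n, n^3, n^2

Ordered by growth rate: 1 < log log n < n^2 < n^3 < n!.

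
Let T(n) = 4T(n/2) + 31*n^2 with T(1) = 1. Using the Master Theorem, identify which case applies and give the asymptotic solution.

a=4, b=2, f(n)=31*n^2.
log_2(4) = 2, so n^(log_b(a)) = n^2.
f(n) = Theta(n^2), so Case 2 applies.
T(n) = Theta(n^2 log n).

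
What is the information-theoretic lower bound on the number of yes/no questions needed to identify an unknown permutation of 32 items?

There are 32! = 263130836933693530167218012160000000 permutations. Each yes/no question gives at most 1 bit, so at least ceil(log_2(263130836933693530167218012160000000)) = 118 questions are needed.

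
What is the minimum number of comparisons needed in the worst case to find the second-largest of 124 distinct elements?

Lower bound: finding the max needs 124-1 comparisons. By the adversary weight-doubling argument, the max must personally win >= ceil(log_2(124)) = 7 comparisons; the 2nd-largest is among those 7 losers, needing 7-1 more comparisons. Total >= 124-1 + 7-1 = 129. A balanced knockout tournament achieves this.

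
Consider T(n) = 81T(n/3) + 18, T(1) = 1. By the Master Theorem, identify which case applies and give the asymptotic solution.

a=81, b=3, f(n)=18.
log_3(81) = 4 > 0.
Since f(n) = O(n^0) is polynomially smaller than n^4, Case 1 applies.
T(n) = Theta(n^4).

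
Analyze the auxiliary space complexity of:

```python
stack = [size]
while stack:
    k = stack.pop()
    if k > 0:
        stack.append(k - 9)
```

Space complexity: O(1).
Only a constant amount of auxiliary storage is used; nothing grows with n.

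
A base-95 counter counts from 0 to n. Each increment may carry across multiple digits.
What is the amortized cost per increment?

Digit at position i changes every 95^i increments. Total digit changes over n increments: n * 95/(95-1) = O(n). Amortized: O(1).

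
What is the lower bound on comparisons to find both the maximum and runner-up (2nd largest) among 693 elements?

Lower bound: finding the max needs 693-1 comparisons. By an adversary weight-doubling argument, the maximum element must personally win at least ceil(log_2(693)) = 10 comparisons in any correct algorithm. The 2nd largest is among those 10 direct losers, and distinguishing it requires 10-1 more comparisons. Total >= 693-1 + 10-1 = 701. A balanced tournament achieves this bound exactly.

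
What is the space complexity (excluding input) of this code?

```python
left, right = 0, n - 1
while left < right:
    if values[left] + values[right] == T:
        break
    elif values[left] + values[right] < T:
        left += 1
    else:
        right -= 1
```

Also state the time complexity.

Space complexity: O(1).
Only a constant amount of auxiliary storage is used; nothing grows with n.
Time complexity: O(n).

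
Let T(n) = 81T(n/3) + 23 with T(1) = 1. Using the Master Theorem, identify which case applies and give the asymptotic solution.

a=81, b=3, f(n)=23.
log_3(81) = 4 > 0.
Since f(n) = O(n^0) is polynomially smaller than n^4, Case 1 applies.
T(n) = Theta(n^4).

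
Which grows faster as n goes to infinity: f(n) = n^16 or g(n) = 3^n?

g(n) = 3^n grows faster: any exponential with base > 1 dominates every polynomial.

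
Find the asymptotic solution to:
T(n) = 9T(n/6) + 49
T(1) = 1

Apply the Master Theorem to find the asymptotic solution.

a=9, b=6, f(n)=49. log_6(9) = 1.226. Case 1 of Master Theorem: T(n) = O(n^1.226).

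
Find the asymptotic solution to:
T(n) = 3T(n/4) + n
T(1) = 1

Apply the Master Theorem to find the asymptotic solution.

a=3, b=4, f(n)=n. log_4(3) = 0.7925 < 1. Case 3: T(n) = O(n).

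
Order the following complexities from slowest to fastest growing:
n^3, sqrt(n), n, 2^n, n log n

Ordered by growth rate: sqrt(n) < n < n log n < n^3 < 2^n.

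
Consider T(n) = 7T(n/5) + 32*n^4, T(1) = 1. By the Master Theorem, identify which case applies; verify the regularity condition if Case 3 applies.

a=7, b=5, f(n)=32*n^4.
log_5(7) = 1.209 < 4.
f(n) = Omega(n^(1.209+epsilon)) for some epsilon > 0, so Case 3 is the candidate.
Regularity: a*f(n/b) = 7*32*(n/5)^4 = (7/625)*32*n^4 <= c*f(n) with c = 7/625 < 1. Satisfied.
Case 3: T(n) = Theta(n^4).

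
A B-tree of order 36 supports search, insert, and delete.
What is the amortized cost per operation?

B-tree of order 36 has height O(log_36 n). Each operation traverses the tree height. Splits during insert and merges during delete are O(1) each and occur at most once per level. Total cost per operation: O(log_36 n).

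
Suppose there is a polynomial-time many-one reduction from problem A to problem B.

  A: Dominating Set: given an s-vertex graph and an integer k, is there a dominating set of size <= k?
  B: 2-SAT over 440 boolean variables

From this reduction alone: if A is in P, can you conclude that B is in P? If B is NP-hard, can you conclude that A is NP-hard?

A poly-time reduction A <=_p B transfers tractability DOWN (B easy => A easy) and hardness UP (A hard => B hard), not the reverse.
From A in P, the reduction alone does NOT give B in P: any problem in P trivially reduces to SAT, yet SAT is not known to be in P.
From B NP-hard, the reduction alone does NOT give A NP-hard: again, easy problems reduce to hard ones.
(Here in fact A is NP-complete and B is in P, so no such reduction is known -- its existence would imply P = NP; the analysis concerns only what the assumed reduction would or would not let you conclude.)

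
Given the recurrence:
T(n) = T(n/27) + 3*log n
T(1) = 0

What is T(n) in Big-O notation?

Each of the log_27(n) levels adds O(log n). T(n) = O(log^2 n).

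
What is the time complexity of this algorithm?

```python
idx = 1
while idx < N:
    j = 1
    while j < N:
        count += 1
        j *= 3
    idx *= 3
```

Time complexity: O(log^2 n).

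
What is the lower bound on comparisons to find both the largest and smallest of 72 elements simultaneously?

Pair elements first (floor(72/2) comparisons), then find max among winners and min among losers. Total: ceil(3*72/2) - 2 = 106 comparisons.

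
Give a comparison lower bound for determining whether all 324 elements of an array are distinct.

In the algebraic decision-tree model, the YES region for element distinctness on 324 elements has 324! connected components (one per ordering). Ben-Or's theorem then gives a lower bound of Omega(log(n!)) = Omega(n log n).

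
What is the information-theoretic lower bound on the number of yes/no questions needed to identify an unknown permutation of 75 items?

There are 75! = 24809140811395398091946477116594033660926243886570122837795894512655842677572867409443815424000000000000000000 permutations. Each yes/no question gives at most 1 bit, so at least ceil(log_2(24809140811395398091946477116594033660926243886570122837795894512655842677572867409443815424000000000000000000)) = 364 questions are needed.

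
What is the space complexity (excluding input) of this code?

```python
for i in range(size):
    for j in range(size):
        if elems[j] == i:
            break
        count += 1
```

Space complexity: O(1).
Only a constant amount of auxiliary storage is used; nothing grows with n.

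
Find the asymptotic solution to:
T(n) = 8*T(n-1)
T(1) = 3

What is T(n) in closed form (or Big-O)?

Each step multiplies by 8. T(n) = T(1)*8^(n-1) = 3*8^(n-1).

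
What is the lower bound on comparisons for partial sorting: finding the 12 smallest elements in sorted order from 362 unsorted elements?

Finding 12 smallest of 362 in sorted order: Omega(362) to identify the 12 smallest, plus Omega(12 log 12) to sort them. Total: Omega(n + k log k).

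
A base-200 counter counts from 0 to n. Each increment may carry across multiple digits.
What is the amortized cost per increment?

Digit at position i changes every 200^i increments. Total digit changes over n increments: n * 200/(200-1) = O(n). Amortized: O(1).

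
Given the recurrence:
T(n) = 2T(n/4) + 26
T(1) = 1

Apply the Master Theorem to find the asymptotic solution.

a=2, b=4, f(n)=26. log_4(2) = 0.5. Case 1 of Master Theorem: T(n) = O(n^0.5).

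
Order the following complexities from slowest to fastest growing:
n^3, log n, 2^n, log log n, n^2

Ordered by growth rate: log log n < log n < n^2 < n^3 < 2^n.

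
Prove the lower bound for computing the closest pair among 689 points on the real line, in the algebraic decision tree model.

Reduction from element distinctness: given 689 reals, the closest-pair distance is 0 iff two are equal. Element distinctness has an Omega(n log n) lower bound in the algebraic decision tree model (Ben-Or). Therefore closest pair on a line also requires Omega(n log n). Sorting then a linear scan achieves this.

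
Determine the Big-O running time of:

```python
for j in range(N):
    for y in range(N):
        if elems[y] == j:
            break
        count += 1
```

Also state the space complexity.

Time complexity: O(n^2).
Space complexity: O(1).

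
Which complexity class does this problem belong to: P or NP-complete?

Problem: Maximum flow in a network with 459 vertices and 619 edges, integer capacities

This problem is in P: Edmonds-Karp / push-relabel run in polynomial time.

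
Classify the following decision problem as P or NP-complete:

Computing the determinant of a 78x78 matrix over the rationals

This problem is in P: Gaussian elimination runs in O(n^3).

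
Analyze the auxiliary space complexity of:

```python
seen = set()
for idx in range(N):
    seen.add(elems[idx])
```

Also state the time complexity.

Space complexity: O(n).
Auxiliary storage grows linearly with the input size n in the worst case.
Time complexity: O(n).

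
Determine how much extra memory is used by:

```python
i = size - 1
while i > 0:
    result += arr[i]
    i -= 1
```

Space complexity: O(1).
Only a constant amount of auxiliary storage is used; nothing grows with n.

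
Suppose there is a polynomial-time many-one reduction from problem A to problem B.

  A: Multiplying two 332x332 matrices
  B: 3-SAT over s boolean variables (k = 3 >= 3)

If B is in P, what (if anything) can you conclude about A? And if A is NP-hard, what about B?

A poly-time reduction A <=_p B means any A-instance can be transformed to a B-instance in poly time.
If B is in P: compose the reduction with B's poly-time algorithm to solve A in poly time, so A is in P.
If A is NP-hard: every NP problem reduces to A, which reduces to B; composing reductions, every NP problem reduces to B, so B is NP-hard.
(Here in fact A is P and B is NP-complete.)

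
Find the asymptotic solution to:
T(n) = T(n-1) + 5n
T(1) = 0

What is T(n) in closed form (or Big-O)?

Unrolling: T(n) = 0 + 5*(2 + 3 + ... + n) = 0 + 5*(n(n+1)/2 - 1) = O(n^2).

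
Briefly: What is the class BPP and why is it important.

BPP (Bounded-error Probabilistic Polynomial time) is the class of problems solvable by a randomized algorithm in polynomial time with error probability at most 1/3. BPP contains P and is contained in PSPACE. It is widely conjectured that P = BPP, meaning randomness does not help for decision problems.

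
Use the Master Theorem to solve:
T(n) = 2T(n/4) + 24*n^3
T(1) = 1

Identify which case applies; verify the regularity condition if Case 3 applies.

a=2, b=4, f(n)=24*n^3.
log_4(2) = 0.5 < 3.
f(n) = Omega(n^(0.5+epsilon)) for some epsilon > 0, so Case 3 is the candidate.
Regularity: a*f(n/b) = 2*24*(n/4)^3 = (2/64)*24*n^3 <= c*f(n) with c = 2/64 < 1. Satisfied.
Case 3: T(n) = Theta(n^3).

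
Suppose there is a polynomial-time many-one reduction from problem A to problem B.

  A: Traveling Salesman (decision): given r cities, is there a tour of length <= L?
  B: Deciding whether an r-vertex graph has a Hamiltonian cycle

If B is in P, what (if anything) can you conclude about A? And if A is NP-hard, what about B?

A poly-time reduction A <=_p B means any A-instance can be transformed to a B-instance in poly time.
If B is in P: compose the reduction with B's poly-time algorithm to solve A in poly time, so A is in P.
If A is NP-hard: every NP problem reduces to A, which reduces to B; composing reductions, every NP problem reduces to B, so B is NP-hard.
(Here in fact A is NP-complete and B is NP-complete.)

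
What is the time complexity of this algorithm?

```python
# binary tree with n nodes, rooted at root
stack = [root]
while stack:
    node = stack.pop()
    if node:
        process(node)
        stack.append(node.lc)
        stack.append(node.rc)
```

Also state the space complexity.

Time complexity: O(n).
Space complexity: O(n).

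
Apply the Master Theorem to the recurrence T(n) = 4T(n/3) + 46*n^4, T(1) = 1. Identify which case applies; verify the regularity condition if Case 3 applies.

a=4, b=3, f(n)=46*n^4.
log_3(4) = 1.262 < 4.
f(n) = Omega(n^(1.262+epsilon)) for some epsilon > 0, so Case 3 is the candidate.
Regularity: a*f(n/b) = 4*46*(n/3)^4 = (4/81)*46*n^4 <= c*f(n) with c = 4/81 < 1. Satisfied.
Case 3: T(n) = Theta(n^4).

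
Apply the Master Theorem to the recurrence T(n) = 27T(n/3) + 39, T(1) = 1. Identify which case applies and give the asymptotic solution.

a=27, b=3, f(n)=39.
log_3(27) = 3 > 0.
Since f(n) = O(n^0) is polynomially smaller than n^3, Case 1 applies.
T(n) = Theta(n^3).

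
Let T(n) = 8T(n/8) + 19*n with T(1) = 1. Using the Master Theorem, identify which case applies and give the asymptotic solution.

a=8, b=8, f(n)=19*n.
log_8(8) = 1, so n^(log_b(a)) = n.
f(n) = Theta(n), so Case 2 applies.
T(n) = Theta(n log n).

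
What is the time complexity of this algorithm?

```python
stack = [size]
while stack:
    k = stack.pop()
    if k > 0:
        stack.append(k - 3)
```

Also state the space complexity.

Time complexity: O(n).
Space complexity: O(1).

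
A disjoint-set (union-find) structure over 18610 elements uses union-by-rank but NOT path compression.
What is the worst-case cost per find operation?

Union-by-rank alone keeps every tree's height <= log_2(18610) ~= 14.2. Each find traverses from a node to its root, costing O(height) = O(log n). Without path compression this bound is tight.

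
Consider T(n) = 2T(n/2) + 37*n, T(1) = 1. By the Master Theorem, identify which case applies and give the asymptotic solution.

a=2, b=2, f(n)=37*n.
log_2(2) = 1, so n^(log_b(a)) = n.
f(n) = Theta(n), so Case 2 applies.
T(n) = Theta(n log n).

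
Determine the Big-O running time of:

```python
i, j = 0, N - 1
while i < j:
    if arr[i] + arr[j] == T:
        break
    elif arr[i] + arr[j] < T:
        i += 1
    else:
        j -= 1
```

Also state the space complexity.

Time complexity: O(n).
Space complexity: O(1).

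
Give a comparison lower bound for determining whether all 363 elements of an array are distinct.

In the algebraic decision-tree model, the YES region for element distinctness on 363 elements has 363! connected components (one per ordering). Ben-Or's theorem then gives a lower bound of Omega(log(n!)) = Omega(n log n).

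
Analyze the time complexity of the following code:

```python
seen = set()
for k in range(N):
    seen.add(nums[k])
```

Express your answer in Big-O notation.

Time complexity: O(n).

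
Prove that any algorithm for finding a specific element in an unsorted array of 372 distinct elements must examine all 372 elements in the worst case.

Adversary argument: if the algorithm examines fewer than 372 elements, the adversary places the target in an unexamined position. The algorithm cannot distinguish 'not present' from 'in unexamined position'.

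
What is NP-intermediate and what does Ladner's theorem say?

NP-intermediate problems are in NP but neither in P nor NP-complete (assuming P != NP). Ladner's theorem proves such problems exist if P != NP. Graph isomorphism and integer factoring are candidate NP-intermediate problems -- no polynomial algorithm is known, but no NP-completeness proof exists either.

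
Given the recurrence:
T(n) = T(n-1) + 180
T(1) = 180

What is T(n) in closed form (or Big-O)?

Unrolling: T(n) = T(n-1) + 180 = T(n-2) + 2*180 = ... = T(1) + (n-1)*180 = 180 + (n-1)*180 = 180n.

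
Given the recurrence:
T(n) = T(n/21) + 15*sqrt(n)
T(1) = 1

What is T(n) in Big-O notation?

Each level contributes sqrt(n/21^k). Geometric series with ratio 1/sqrt(21) < 1 sums to O(sqrt(n)).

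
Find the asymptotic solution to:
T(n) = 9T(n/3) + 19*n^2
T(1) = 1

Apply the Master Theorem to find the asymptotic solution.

a=9, b=3, f(n)=19*n^2. log_3(9) = 2. Case 2: T(n) = O(n^2 log n).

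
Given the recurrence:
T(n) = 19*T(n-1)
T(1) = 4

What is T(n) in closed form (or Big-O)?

Each step multiplies by 19. T(n) = T(1)*19^(n-1) = 4*19^(n-1).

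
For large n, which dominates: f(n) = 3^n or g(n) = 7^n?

g(n) = 7^n grows faster: (7/3)^n -> infinity since 7/3 > 1.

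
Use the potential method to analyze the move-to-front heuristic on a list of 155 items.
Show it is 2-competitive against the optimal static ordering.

Let Phi = number of inversions between the MTF list and the optimal static list (0 <= Phi <= C(155,2)). Accessing an element at MTF position k and optimal position j: the move-to-front destroys all k-1 inversions in front of it that are not in front in optimal (>= k-j of them) and creates at most j-1 new ones. Amortized cost <= k + (j-1) - (k-j) = 2j - 1 <= 2 * optimal cost.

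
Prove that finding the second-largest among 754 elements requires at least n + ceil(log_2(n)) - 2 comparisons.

Lower bound (adversary): identifying the maximum requires 754-1 comparisons (each eliminates one candidate). Assign weight 1 to each element; on each comparison the adversary lets the heavier side win and gives it the loser's weight. The max ends with weight 754, but each comparison it wins at most doubles its weight, so the max must win >= ceil(log_2(754)) = 10 comparisons. The second-largest is one of those 10 direct losers to the max, and identifying which one is largest needs >= 10-1 further comparisons. Total >= 754-1 + 10-1 = 762.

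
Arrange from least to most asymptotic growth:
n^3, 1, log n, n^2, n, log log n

Ordered by growth rate: 1 < log log n < log n < n < n^2 < n^3.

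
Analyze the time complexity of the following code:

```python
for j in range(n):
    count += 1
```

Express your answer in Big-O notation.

Time complexity: O(n).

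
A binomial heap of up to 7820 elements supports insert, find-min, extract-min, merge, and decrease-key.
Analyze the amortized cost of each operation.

A binomial heap with n <= 7820 elements has at most floor(log_2 7820) + 1 = 13 trees. Using potential Phi = number of trees: Insert adds one tree, but cascading merges reduce count -- amortized O(1). Find-min reads the cached minimum pointer: O(1). Extract-min creates O(log n) new trees: O(log n). Merge combines tree lists: O(log n). Decrease-key sifts the element up its tree of height <= log n: O(log n).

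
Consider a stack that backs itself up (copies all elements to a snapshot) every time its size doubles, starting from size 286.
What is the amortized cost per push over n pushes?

Backups occur at sizes 286, 572, 1144, ..., copying 286 + 572 + 1144 + ... <= 2n elements total (geometric series). Spread over n pushes, the amortized backup cost is O(1) per push.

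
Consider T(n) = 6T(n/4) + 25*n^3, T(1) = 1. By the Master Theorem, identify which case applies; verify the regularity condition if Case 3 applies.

a=6, b=4, f(n)=25*n^3.
log_4(6) = 1.292 < 3.
f(n) = Omega(n^(1.292+epsilon)) for some epsilon > 0, so Case 3 is the candidate.
Regularity: a*f(n/b) = 6*25*(n/4)^3 = (6/64)*25*n^3 <= c*f(n) with c = 6/64 < 1. Satisfied.
Case 3: T(n) = Theta(n^3).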